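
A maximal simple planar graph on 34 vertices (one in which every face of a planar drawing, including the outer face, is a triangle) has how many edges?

96

In a plane triangulation 3F = 2E and V − E + F = 2, so E = 3V − 6 = 3·34 − 6 = 96.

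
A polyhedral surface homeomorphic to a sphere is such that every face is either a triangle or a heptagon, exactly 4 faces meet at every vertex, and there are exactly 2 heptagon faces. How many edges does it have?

28

Let x be the number of triangles; then F = 2 + x.
Edge–face incidences: 2E = 7·2 + 3·x = 14 + 3x.
Every vertex has degree 4, so 4V = 2E.
Euler: V − E + F = 2 ⇒ (2E)/4 − E + (2 + x) = 2.
Multiply by 8: 2·(2E) − 4·(2E) + 8·(2 + x) = 16, i.e. 16 + 8x − 2·(14 + 3x) = 16.
Collecting terms: 2x − 12 = 16, so 2x = 28, so x = 14.
Then 2E = 14 + 3·14 = 56, so E = 28, V = 2E/4 = 14, F = 2 + 14 = 16.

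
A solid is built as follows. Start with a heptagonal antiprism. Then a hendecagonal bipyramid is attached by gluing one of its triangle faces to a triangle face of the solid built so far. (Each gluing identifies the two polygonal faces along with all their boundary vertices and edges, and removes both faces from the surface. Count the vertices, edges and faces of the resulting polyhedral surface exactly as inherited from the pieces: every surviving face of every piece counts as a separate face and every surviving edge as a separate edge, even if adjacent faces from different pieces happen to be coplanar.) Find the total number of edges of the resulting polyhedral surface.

A heptagonal antiprism: V=14, E=28, F=16.
Attach a hendecagonal bipyramid (V=13, E=33, F=22) along a 3-gon: merge 3 vertices and 3 edges, delete both glued faces → V=24, E=58, F=36.
Check: V − E + F = 24 − 58 + 36 = 2.

58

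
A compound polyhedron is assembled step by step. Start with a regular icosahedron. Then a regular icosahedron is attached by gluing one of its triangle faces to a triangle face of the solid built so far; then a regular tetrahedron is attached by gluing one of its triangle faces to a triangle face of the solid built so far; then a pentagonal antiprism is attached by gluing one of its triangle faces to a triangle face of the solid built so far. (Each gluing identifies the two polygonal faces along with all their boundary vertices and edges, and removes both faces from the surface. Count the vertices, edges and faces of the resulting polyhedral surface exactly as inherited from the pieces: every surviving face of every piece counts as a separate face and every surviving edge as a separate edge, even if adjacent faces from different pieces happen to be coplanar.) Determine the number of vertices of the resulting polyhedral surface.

29

A regular icosahedron: V=12, E=30, F=20.
Attach a regular icosahedron (V=12, E=30, F=20) along a 3-gon: merge 3 vertices and 3 edges, delete both glued faces → V=21, E=57, F=38.
Attach a regular tetrahedron (V=4, E=6, F=4) along a 3-gon: merge 3 vertices and 3 edges, delete both glued faces → V=22, E=60, F=40.
Attach a pentagonal antiprism (V=10, E=20, F=12) along a 3-gon: merge 3 vertices and 3 edges, delete both glued faces → V=29, E=77, F=50.
Check: V − E + F = 29 − 77 + 50 = 2.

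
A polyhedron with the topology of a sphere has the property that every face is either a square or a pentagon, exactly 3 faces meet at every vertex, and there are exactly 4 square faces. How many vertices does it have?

12

Let x be the number of pentagons; then F = 4 + x.
Edge–face incidences: 2E = 4·4 + 5·x = 16 + 5x.
Every vertex has degree 3, so 3V = 2E.
Euler: V − E + F = 2 ⇒ (2E)/3 − E + (4 + x) = 2.
Multiply by 6: 2·(2E) − 3·(2E) + 6·(4 + x) = 12, i.e. 24 + 6x − (16 + 5x) = 12.
Collecting terms: x + 8 = 12, so x = 4.
Then 2E = 16 + 5·4 = 36, so E = 18, V = 2E/3 = 12, F = 4 + 4 = 8.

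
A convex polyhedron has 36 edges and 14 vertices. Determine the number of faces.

Here V − E + F = 2.
F = 2 − V + E = 2 − 14 + 36 = 24.

24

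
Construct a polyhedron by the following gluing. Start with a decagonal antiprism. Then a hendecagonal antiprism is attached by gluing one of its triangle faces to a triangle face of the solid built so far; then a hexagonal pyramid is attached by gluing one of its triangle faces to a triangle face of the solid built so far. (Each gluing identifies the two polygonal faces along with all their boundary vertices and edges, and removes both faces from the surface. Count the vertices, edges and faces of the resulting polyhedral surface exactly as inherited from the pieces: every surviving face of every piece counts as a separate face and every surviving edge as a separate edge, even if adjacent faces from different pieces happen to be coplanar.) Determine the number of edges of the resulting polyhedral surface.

A decagonal antiprism: V=20, E=40, F=22.
Attach a hendecagonal antiprism (V=22, E=44, F=24) along a 3-gon: merge 3 vertices and 3 edges, delete both glued faces → V=39, E=81, F=44.
Attach a hexagonal pyramid (V=7, E=12, F=7) along a 3-gon: merge 3 vertices and 3 edges, delete both glued faces → V=43, E=90, F=49.
Check: V − E + F = 43 − 90 + 49 = 2.

90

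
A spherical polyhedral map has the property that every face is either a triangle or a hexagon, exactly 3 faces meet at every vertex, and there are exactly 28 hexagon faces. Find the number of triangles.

4

Let x be the number of triangles; then F = 28 + x.
Edge–face incidences: 2E = 6·28 + 3·x = 168 + 3x.
Every vertex has degree 3, so 3V = 2E.
Euler: V − E + F = 2 ⇒ (2E)/3 − E + (28 + x) = 2.
Multiply by 6: 2·(2E) − 3·(2E) + 6·(28 + x) = 12, i.e. 168 + 6x − (168 + 3x) = 12.
Collecting terms: 3x = 12, so x = 4.
Then 2E = 168 + 3·4 = 180, so E = 90, V = 2E/3 = 60, F = 28 + 4 = 32.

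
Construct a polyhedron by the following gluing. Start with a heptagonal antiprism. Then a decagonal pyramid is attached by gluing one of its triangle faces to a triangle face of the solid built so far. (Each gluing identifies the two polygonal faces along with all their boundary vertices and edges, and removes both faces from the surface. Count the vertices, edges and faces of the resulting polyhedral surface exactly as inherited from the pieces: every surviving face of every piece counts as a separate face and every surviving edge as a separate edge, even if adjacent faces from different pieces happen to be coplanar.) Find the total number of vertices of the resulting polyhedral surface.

A heptagonal antiprism: V=14, E=28, F=16.
Attach a decagonal pyramid (V=11, E=20, F=11) along a 3-gon: merge 3 vertices and 3 edges, delete both glued faces → V=22, E=45, F=25.
Check: V − E + F = 22 − 45 + 25 = 2.

22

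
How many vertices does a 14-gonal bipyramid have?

A bipyramid over an n-gon has 2n triangular faces and n + 2 vertices: V = 14 + 2 = 16, E = 3·14 = 42, F = 2·14 = 28.

16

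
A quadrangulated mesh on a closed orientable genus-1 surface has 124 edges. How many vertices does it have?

62

χ = 2 − 2·1 = 0, and every face is a square so 4F = 2E.
F = 2E/4 = 62. Then V = 0 + E − F = 0 + 124 − 62 = 62.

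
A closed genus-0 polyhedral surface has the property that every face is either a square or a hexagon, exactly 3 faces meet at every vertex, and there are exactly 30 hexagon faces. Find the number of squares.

Let x be the number of squares; then F = 30 + x.
Edge–face incidences: 2E = 6·30 + 4·x = 180 + 4x.
Every vertex has degree 3, so 3V = 2E.
Euler: V − E + F = 2 ⇒ (2E)/3 − E + (30 + x) = 2.
Multiply by 6: 2·(2E) − 3·(2E) + 6·(30 + x) = 12, i.e. 180 + 6x − (180 + 4x) = 12.
Collecting terms: 2x = 12, so x = 6.
Then 2E = 180 + 4·6 = 204, so E = 102, V = 2E/3 = 68, F = 30 + 6 = 36.

6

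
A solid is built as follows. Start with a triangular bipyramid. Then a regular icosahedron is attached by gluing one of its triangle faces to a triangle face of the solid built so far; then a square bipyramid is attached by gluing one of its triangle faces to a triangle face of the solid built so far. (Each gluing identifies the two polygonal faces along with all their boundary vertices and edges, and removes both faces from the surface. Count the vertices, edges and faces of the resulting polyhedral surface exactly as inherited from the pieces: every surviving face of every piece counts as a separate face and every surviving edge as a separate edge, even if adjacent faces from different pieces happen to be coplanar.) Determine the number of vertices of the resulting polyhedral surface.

17

A triangular bipyramid: V=5, E=9, F=6.
Attach a regular icosahedron (V=12, E=30, F=20) along a 3-gon: merge 3 vertices and 3 edges, delete both glued faces → V=14, E=36, F=24.
Attach a square bipyramid (V=6, E=12, F=8) along a 3-gon: merge 3 vertices and 3 edges, delete both glued faces → V=17, E=45, F=30.
Check: V − E + F = 17 − 45 + 30 = 2.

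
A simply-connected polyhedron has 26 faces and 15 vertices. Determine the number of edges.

39

Here V − E + F = 2.
E = V + F − (2) = 15 + 26 − (2) = 39.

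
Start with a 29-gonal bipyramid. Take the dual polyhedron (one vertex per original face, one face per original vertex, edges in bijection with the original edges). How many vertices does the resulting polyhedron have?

The base solid has V = 31, E = 87, F = 58.
The dual swaps V and F and preserves E: V′ = F = 58, E′ = E = 87, F′ = V = 31.

58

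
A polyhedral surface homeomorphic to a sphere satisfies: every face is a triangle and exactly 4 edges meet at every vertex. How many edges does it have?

Each face has 3 edges and each edge borders two faces, so 2E = 3F.
Each vertex has degree 4, so 4V = 2E and hence V = 3F/4.
Euler: V − E + F = 2 ⇒ (3F/4) − (3F/2) + F = 2.
Multiply by 8: (6 − 12 + 8)F = 16, i.e. 2F = 16.
So F = 8, E = 3·8/2 = 12, V = 3·8/4 = 6.

12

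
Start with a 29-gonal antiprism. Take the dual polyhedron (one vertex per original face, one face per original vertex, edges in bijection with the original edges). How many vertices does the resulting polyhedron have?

60

The base solid has V = 58, E = 116, F = 60.
The dual swaps V and F and preserves E: V′ = F = 60, E′ = E = 116, F′ = V = 58.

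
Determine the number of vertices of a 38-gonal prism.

A prism on an n-gon has two n-gon bases and n rectangular sides: V = 2·38 = 76, E = 3·38 = 114, F = 38 + 2 = 40.

76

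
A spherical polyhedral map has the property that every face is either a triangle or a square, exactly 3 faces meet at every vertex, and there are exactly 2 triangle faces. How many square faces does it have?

Let x be the number of squares; then F = 2 + x.
Edge–face incidences: 2E = 3·2 + 4·x = 6 + 4x.
Every vertex has degree 3, so 3V = 2E.
Euler: V − E + F = 2 ⇒ (2E)/3 − E + (2 + x) = 2.
Multiply by 6: 2·(2E) − 3·(2E) + 6·(2 + x) = 12, i.e. 12 + 6x − (6 + 4x) = 12.
Collecting terms: 2x + 6 = 12, so 2x = 6, so x = 3.
Then 2E = 6 + 4·3 = 18, so E = 9, V = 2E/3 = 6, F = 2 + 3 = 5.

3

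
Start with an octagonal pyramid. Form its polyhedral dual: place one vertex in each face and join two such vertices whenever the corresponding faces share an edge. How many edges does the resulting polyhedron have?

16

The base solid has V = 9, E = 16, F = 9.
The dual swaps V and F and preserves E: V′ = F = 9, E′ = E = 16, F′ = V = 9.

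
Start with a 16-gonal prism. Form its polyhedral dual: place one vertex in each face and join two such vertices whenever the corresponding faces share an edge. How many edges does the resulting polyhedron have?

48

The base solid has V = 32, E = 48, F = 18.
The dual swaps V and F and preserves E: V′ = F = 18, E′ = E = 48, F′ = V = 32.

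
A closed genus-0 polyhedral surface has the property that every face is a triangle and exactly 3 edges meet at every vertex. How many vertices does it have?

4

Each face has 3 edges and each edge borders two faces, so 2E = 3F.
Each vertex has degree 3, so 3V = 2E and hence V = 3F/3.
Euler: V − E + F = 2 ⇒ (3F/3) − (3F/2) + F = 2.
Multiply by 6: (6 − 9 + 6)F = 12, i.e. 3F = 12.
So F = 4, E = 3·4/2 = 6, V = 3·4/3 = 4.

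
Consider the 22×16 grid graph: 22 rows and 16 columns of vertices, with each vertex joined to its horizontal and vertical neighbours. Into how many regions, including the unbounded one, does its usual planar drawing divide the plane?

316

The grid has V = 22·16 = 352 vertices and E = 22·15 + 16·21 = 666 edges.
F = 2 − V + E = 2 − 352 + 666 = 316.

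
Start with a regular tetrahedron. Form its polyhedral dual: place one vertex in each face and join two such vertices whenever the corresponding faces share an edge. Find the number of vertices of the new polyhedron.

4

The base solid has V = 4, E = 6, F = 4.
The dual swaps V and F and preserves E: V′ = F = 4, E′ = E = 6, F′ = V = 4.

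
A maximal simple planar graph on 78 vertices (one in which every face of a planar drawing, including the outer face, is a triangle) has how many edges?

228

In a plane triangulation 3F = 2E and V − E + F = 2, so E = 3V − 6 = 3·78 − 6 = 228.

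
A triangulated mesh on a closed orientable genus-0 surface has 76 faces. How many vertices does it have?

χ = 2 − 2·0 = 2, and every face is a triangle so 3F = 2E.
E = 3·76/2 = 114. Then V = 2 + E − F = 2 + 114 − 76 = 40.

40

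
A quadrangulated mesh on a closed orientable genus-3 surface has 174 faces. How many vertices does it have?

170

χ = 2 − 2·3 = -4, and every face is a square so 4F = 2E.
E = 4·174/2 = 348. Then V = -4 + E − F = -4 + 348 − 174 = 170.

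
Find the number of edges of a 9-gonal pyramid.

A pyramid on an n-gon base has one n-gon and n triangles: V = 9 + 1 = 10, E = 2·9 = 18, F = 9 + 1 = 10.
Check: V − E + F = 10 − 18 + 10 = 2.

18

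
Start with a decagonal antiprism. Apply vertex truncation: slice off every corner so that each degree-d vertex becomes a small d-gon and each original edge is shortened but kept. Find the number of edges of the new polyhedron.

The base solid has V = 20, E = 40, F = 22.
Truncation replaces each original edge-end by a new vertex, so V′ = 2E = 80.
Each original edge survives, and each old vertex of degree d contributes d new edges; summing degrees gives Σd = 2E, so E′ = E + 2E = 3E = 120.
Each original face survives and each original vertex becomes one new face: F′ = F + V = 42.

120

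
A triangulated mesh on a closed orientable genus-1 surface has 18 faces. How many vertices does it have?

χ = 2 − 2·1 = 0, and every face is a triangle so 3F = 2E.
E = 3·18/2 = 27. Then V = 0 + E − F = 0 + 27 − 18 = 9.

9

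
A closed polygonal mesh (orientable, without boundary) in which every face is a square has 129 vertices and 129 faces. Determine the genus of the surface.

Every face is a square, so 2E = 4·129 = 516, giving E = 258.
χ = V − E + F = 129 − 258 + 129 = 0.
For a closed orientable surface χ = 2 − 2g, so g = (2 − (0))/2 = 1.

1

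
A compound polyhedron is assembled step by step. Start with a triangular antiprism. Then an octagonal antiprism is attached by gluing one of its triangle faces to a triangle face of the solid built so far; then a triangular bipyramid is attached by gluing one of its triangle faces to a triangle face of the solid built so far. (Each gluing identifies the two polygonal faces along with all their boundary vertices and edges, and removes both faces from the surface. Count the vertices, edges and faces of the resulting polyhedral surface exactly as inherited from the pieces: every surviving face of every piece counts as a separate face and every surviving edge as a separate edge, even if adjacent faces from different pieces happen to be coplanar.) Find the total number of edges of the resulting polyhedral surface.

47

A triangular antiprism: V=6, E=12, F=8.
Attach an octagonal antiprism (V=16, E=32, F=18) along a 3-gon: merge 3 vertices and 3 edges, delete both glued faces → V=19, E=41, F=24.
Attach a triangular bipyramid (V=5, E=9, F=6) along a 3-gon: merge 3 vertices and 3 edges, delete both glued faces → V=21, E=47, F=28.
Check: V − E + F = 21 − 47 + 28 = 2.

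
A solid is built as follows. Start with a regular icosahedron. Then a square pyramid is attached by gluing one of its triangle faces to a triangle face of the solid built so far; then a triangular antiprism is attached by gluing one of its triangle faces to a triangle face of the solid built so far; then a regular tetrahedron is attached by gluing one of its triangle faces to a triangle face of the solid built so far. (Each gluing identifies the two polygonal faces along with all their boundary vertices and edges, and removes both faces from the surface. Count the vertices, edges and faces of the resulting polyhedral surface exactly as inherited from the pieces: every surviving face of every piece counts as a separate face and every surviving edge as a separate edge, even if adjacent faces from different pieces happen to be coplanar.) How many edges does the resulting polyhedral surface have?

47

A regular icosahedron: V=12, E=30, F=20.
Attach a square pyramid (V=5, E=8, F=5) along a 3-gon: merge 3 vertices and 3 edges, delete both glued faces → V=14, E=35, F=23.
Attach a triangular antiprism (V=6, E=12, F=8) along a 3-gon: merge 3 vertices and 3 edges, delete both glued faces → V=17, E=44, F=29.
Attach a regular tetrahedron (V=4, E=6, F=4) along a 3-gon: merge 3 vertices and 3 edges, delete both glued faces → V=18, E=47, F=31.
Check: V − E + F = 18 − 47 + 31 = 2.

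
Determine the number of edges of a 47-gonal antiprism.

An antiprism on an n-gon has two n-gon caps and 2n triangles: V = 2·47 = 94, E = 4·47 = 188, F = 2·47 + 2 = 96.
Check: V − E + F = 94 − 188 + 96 = 2.

188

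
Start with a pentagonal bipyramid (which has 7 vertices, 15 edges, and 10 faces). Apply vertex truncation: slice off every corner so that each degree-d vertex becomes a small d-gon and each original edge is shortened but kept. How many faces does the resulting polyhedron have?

17

Truncation replaces each original edge-end by a new vertex, so V′ = 2E = 30.
Each original edge survives, and each old vertex of degree d contributes d new edges; summing degrees gives Σd = 2E, so E′ = E + 2E = 3E = 45.
Each original face survives and each original vertex becomes one new face: F′ = F + V = 17.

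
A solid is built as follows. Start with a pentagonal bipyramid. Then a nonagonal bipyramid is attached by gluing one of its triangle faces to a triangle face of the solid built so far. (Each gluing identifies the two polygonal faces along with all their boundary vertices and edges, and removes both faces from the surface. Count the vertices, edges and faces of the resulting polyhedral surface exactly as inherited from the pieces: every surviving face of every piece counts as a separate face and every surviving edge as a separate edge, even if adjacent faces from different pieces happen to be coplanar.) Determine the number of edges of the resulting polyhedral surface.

A pentagonal bipyramid: V=7, E=15, F=10.
Attach a nonagonal bipyramid (V=11, E=27, F=18) along a 3-gon: merge 3 vertices and 3 edges, delete both glued faces → V=15, E=39, F=26.
Check: V − E + F = 15 − 39 + 26 = 2.

39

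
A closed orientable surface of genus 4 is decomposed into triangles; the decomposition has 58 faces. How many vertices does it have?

23

χ = 2 − 2·4 = -6, and every face is a triangle so 3F = 2E.
E = 3·58/2 = 87. Then V = -6 + E − F = -6 + 87 − 58 = 23.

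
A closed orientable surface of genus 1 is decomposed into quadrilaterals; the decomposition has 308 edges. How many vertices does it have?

154

χ = 2 − 2·1 = 0, and every face is a square so 4F = 2E.
F = 2E/4 = 154. Then V = 0 + E − F = 0 + 308 − 154 = 154.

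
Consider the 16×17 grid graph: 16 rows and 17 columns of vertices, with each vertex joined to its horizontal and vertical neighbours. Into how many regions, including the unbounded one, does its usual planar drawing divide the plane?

241

The grid has V = 16·17 = 272 vertices and E = 16·16 + 17·15 = 511 edges.
F = 2 − V + E = 2 − 272 + 511 = 241.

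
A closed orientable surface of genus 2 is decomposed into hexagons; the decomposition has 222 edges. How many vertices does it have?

146

χ = 2 − 2·2 = -2, and every face is a hexagon so 6F = 2E.
F = 2E/6 = 74. Then V = -2 + E − F = -2 + 222 − 74 = 146.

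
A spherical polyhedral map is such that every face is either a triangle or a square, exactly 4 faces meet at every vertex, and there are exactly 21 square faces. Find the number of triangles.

Let x be the number of triangles; then F = 21 + x.
Edge–face incidences: 2E = 4·21 + 3·x = 84 + 3x.
Every vertex has degree 4, so 4V = 2E.
Euler: V − E + F = 2 ⇒ (2E)/4 − E + (21 + x) = 2.
Multiply by 8: 2·(2E) − 4·(2E) + 8·(21 + x) = 16, i.e. 168 + 8x − 2·(84 + 3x) = 16.
Collecting terms: 2x = 16, so x = 8.
Then 2E = 84 + 3·8 = 108, so E = 54, V = 2E/4 = 27, F = 21 + 8 = 29.

8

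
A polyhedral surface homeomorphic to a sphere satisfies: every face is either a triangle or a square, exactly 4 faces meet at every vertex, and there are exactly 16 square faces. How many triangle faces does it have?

8

Let x be the number of triangles; then F = 16 + x.
Edge–face incidences: 2E = 4·16 + 3·x = 64 + 3x.
Every vertex has degree 4, so 4V = 2E.
Euler: V − E + F = 2 ⇒ (2E)/4 − E + (16 + x) = 2.
Multiply by 8: 2·(2E) − 4·(2E) + 8·(16 + x) = 16, i.e. 128 + 8x − 2·(64 + 3x) = 16.
Collecting terms: 2x = 16, so x = 8.
Then 2E = 64 + 3·8 = 88, so E = 44, V = 2E/4 = 22, F = 16 + 8 = 24.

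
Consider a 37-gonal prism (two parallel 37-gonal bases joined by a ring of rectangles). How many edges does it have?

111

A prism on an n-gon has two n-gon bases and n rectangular sides: V = 2·37 = 74, E = 3·37 = 111, F = 37 + 2 = 39.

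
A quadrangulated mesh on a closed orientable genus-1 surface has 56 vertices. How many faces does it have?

χ = 2 − 2·1 = 0, and every face is a square so 4F = 2E.
V − E + F = 0 with E = 4F/2 gives 56 − (4/2 − 1)·F = 0, so F = 56 and E = 112.

56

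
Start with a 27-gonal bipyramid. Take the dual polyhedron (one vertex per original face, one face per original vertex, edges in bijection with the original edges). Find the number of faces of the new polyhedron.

The base solid has V = 29, E = 81, F = 54.
The dual swaps V and F and preserves E: V′ = F = 54, E′ = E = 81, F′ = V = 29.

29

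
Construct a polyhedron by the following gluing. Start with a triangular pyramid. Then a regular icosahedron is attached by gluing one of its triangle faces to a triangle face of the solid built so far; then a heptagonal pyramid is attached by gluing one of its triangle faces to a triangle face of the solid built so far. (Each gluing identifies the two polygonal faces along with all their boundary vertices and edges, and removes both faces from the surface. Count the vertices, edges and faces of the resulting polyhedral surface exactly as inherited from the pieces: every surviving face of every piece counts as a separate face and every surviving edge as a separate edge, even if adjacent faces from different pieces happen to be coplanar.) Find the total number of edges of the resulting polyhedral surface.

A triangular pyramid: V=4, E=6, F=4.
Attach a regular icosahedron (V=12, E=30, F=20) along a 3-gon: merge 3 vertices and 3 edges, delete both glued faces → V=13, E=33, F=22.
Attach a heptagonal pyramid (V=8, E=14, F=8) along a 3-gon: merge 3 vertices and 3 edges, delete both glued faces → V=18, E=44, F=28.
Check: V − E + F = 18 − 44 + 28 = 2.

44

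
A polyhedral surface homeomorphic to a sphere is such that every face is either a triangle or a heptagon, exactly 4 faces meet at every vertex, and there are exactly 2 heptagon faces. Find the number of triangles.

14

Let x be the number of triangles; then F = 2 + x.
Edge–face incidences: 2E = 7·2 + 3·x = 14 + 3x.
Every vertex has degree 4, so 4V = 2E.
Euler: V − E + F = 2 ⇒ (2E)/4 − E + (2 + x) = 2.
Multiply by 8: 2·(2E) − 4·(2E) + 8·(2 + x) = 16, i.e. 16 + 8x − 2·(14 + 3x) = 16.
Collecting terms: 2x − 12 = 16, so 2x = 28, so x = 14.
Then 2E = 14 + 3·14 = 56, so E = 28, V = 2E/4 = 14, F = 2 + 14 = 16.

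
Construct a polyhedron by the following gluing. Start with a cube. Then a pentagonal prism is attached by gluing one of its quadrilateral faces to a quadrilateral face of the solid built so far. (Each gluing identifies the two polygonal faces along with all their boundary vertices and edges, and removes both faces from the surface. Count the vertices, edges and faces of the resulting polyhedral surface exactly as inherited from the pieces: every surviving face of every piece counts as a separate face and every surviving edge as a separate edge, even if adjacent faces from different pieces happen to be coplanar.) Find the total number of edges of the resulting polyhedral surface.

23

A cube: V=8, E=12, F=6.
Attach a pentagonal prism (V=10, E=15, F=7) along a 4-gon: merge 4 vertices and 4 edges, delete both glued faces → V=14, E=23, F=11.
Check: V − E + F = 14 − 23 + 11 = 2.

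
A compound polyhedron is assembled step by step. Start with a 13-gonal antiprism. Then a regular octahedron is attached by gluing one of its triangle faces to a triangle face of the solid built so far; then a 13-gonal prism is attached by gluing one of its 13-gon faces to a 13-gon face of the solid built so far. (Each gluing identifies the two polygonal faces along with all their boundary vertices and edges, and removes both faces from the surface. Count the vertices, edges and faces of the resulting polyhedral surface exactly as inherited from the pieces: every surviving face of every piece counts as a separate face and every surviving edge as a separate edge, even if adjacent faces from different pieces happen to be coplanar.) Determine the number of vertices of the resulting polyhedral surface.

A 13-gonal antiprism: V=26, E=52, F=28.
Attach a regular octahedron (V=6, E=12, F=8) along a 3-gon: merge 3 vertices and 3 edges, delete both glued faces → V=29, E=61, F=34.
Attach a 13-gonal prism (V=26, E=39, F=15) along a 13-gon: merge 13 vertices and 13 edges, delete both glued faces → V=42, E=87, F=47.
Check: V − E + F = 42 − 87 + 47 = 2.

42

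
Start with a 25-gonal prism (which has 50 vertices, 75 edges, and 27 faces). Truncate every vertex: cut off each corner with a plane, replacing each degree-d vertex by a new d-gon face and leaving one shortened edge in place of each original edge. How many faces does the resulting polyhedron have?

Truncation replaces each original edge-end by a new vertex, so V′ = 2E = 150.
Each original edge survives, and each old vertex of degree d contributes d new edges; summing degrees gives Σd = 2E, so E′ = E + 2E = 3E = 225.
Each original face survives and each original vertex becomes one new face: F′ = F + V = 77.

77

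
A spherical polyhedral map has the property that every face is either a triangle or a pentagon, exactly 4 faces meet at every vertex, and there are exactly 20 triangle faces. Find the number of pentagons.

Let x be the number of pentagons; then F = 20 + x.
Edge–face incidences: 2E = 3·20 + 5·x = 60 + 5x.
Every vertex has degree 4, so 4V = 2E.
Euler: V − E + F = 2 ⇒ (2E)/4 − E + (20 + x) = 2.
Multiply by 8: 2·(2E) − 4·(2E) + 8·(20 + x) = 16, i.e. 160 + 8x − 2·(60 + 5x) = 16.
Collecting terms: −2x + 40 = 16, so −2x = −24, so x = 12.
Then 2E = 60 + 5·12 = 120, so E = 60, V = 2E/4 = 30, F = 20 + 12 = 32.

12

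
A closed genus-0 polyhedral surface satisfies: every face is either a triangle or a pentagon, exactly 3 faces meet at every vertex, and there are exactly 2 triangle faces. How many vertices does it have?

Let x be the number of pentagons; then F = 2 + x.
Edge–face incidences: 2E = 3·2 + 5·x = 6 + 5x.
Every vertex has degree 3, so 3V = 2E.
Euler: V − E + F = 2 ⇒ (2E)/3 − E + (2 + x) = 2.
Multiply by 6: 2·(2E) − 3·(2E) + 6·(2 + x) = 12, i.e. 12 + 6x − (6 + 5x) = 12.
Collecting terms: x + 6 = 12, so x = 6.
Then 2E = 6 + 5·6 = 36, so E = 18, V = 2E/3 = 12, F = 2 + 6 = 8.

12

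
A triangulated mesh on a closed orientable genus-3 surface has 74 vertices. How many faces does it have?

156

χ = 2 − 2·3 = -4, and every face is a triangle so 3F = 2E.
V − E + F = -4 with E = 3F/2 gives 74 − (3/2 − 1)·F = -4, so F = 156 and E = 234.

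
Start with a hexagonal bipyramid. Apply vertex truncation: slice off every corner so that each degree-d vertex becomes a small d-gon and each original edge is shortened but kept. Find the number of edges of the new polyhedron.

The base solid has V = 8, E = 18, F = 12.
Truncation replaces each original edge-end by a new vertex, so V′ = 2E = 36.
Each original edge survives, and each old vertex of degree d contributes d new edges; summing degrees gives Σd = 2E, so E′ = E + 2E = 3E = 54.
Each original face survives and each original vertex becomes one new face: F′ = F + V = 20.

54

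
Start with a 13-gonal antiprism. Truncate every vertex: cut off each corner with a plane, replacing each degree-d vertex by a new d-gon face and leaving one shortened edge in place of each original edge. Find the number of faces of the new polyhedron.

The base solid has V = 26, E = 52, F = 28.
Truncation replaces each original edge-end by a new vertex, so V′ = 2E = 104.
Each original edge survives, and each old vertex of degree d contributes d new edges; summing degrees gives Σd = 2E, so E′ = E + 2E = 3E = 156.
Each original face survives and each original vertex becomes one new face: F′ = F + V = 54.

54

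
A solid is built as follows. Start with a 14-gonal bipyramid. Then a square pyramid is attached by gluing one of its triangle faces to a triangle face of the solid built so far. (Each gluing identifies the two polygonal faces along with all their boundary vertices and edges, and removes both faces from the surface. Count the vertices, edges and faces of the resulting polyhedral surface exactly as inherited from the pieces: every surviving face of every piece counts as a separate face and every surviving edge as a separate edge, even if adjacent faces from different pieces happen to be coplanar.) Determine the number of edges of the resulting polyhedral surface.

A 14-gonal bipyramid: V=16, E=42, F=28.
Attach a square pyramid (V=5, E=8, F=5) along a 3-gon: merge 3 vertices and 3 edges, delete both glued faces → V=18, E=47, F=31.
Check: V − E + F = 18 − 47 + 31 = 2.

47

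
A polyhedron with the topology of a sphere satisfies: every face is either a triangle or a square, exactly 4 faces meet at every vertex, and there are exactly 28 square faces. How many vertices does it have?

Let x be the number of triangles; then F = 28 + x.
Edge–face incidences: 2E = 4·28 + 3·x = 112 + 3x.
Every vertex has degree 4, so 4V = 2E.
Euler: V − E + F = 2 ⇒ (2E)/4 − E + (28 + x) = 2.
Multiply by 8: 2·(2E) − 4·(2E) + 8·(28 + x) = 16, i.e. 224 + 8x − 2·(112 + 3x) = 16.
Collecting terms: 2x = 16, so x = 8.
Then 2E = 112 + 3·8 = 136, so E = 68, V = 2E/4 = 34, F = 28 + 8 = 36.

34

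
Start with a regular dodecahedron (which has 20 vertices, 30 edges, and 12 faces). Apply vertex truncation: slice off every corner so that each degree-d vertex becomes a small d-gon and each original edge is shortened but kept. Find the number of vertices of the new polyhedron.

60

Truncation replaces each original edge-end by a new vertex, so V′ = 2E = 60.
Each original edge survives, and each old vertex of degree d contributes d new edges; summing degrees gives Σd = 2E, so E′ = E + 2E = 3E = 90.
Each original face survives and each original vertex becomes one new face: F′ = F + V = 32.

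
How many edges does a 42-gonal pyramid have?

A pyramid on an n-gon base has one n-gon and n triangles: V = 42 + 1 = 43, E = 2·42 = 84, F = 42 + 1 = 43.

84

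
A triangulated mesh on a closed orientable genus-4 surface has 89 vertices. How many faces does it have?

χ = 2 − 2·4 = -6, and every face is a triangle so 3F = 2E.
V − E + F = -6 with E = 3F/2 gives 89 − (3/2 − 1)·F = -6, so F = 190 and E = 285.

190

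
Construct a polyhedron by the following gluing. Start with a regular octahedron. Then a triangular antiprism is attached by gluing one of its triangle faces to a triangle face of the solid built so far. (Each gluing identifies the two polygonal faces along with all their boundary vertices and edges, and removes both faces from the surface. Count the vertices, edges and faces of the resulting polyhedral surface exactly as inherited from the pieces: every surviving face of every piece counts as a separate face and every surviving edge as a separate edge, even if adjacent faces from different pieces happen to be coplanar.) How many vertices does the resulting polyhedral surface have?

9

A regular octahedron: V=6, E=12, F=8.
Attach a triangular antiprism (V=6, E=12, F=8) along a 3-gon: merge 3 vertices and 3 edges, delete both glued faces → V=9, E=21, F=14.
Check: V − E + F = 9 − 21 + 14 = 2.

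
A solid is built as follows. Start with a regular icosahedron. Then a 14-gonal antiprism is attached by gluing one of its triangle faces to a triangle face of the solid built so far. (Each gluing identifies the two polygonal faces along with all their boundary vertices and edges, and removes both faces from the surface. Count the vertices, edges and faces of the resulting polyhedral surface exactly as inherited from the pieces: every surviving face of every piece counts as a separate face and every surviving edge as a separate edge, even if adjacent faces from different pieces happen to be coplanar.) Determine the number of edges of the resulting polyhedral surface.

83

A regular icosahedron: V=12, E=30, F=20.
Attach a 14-gonal antiprism (V=28, E=56, F=30) along a 3-gon: merge 3 vertices and 3 edges, delete both glued faces → V=37, E=83, F=48.
Check: V − E + F = 37 − 83 + 48 = 2.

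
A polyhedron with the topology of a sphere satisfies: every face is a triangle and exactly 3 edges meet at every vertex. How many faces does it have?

Each face has 3 edges and each edge borders two faces, so 2E = 3F.
Each vertex has degree 3, so 3V = 2E and hence V = 3F/3.
Euler: V − E + F = 2 ⇒ (3F/3) − (3F/2) + F = 2.
Multiply by 6: (6 − 9 + 6)F = 12, i.e. 3F = 12.
So F = 4, E = 3·4/2 = 6, V = 3·4/3 = 4.

4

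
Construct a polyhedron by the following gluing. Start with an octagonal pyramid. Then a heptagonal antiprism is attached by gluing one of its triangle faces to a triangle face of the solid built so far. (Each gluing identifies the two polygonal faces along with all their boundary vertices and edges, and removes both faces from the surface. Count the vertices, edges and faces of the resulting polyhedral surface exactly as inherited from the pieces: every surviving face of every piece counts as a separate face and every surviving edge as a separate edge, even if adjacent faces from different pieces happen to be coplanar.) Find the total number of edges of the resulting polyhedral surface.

41

An octagonal pyramid: V=9, E=16, F=9.
Attach a heptagonal antiprism (V=14, E=28, F=16) along a 3-gon: merge 3 vertices and 3 edges, delete both glued faces → V=20, E=41, F=23.
Check: V − E + F = 20 − 41 + 23 = 2.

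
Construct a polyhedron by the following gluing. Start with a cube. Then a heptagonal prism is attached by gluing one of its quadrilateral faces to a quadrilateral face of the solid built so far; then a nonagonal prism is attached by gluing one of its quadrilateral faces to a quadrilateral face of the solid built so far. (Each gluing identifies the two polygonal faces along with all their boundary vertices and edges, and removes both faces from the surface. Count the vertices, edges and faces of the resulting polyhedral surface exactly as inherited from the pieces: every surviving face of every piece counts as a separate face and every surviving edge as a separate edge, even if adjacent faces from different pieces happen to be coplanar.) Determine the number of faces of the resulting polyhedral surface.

22

A cube: V=8, E=12, F=6.
Attach a heptagonal prism (V=14, E=21, F=9) along a 4-gon: merge 4 vertices and 4 edges, delete both glued faces → V=18, E=29, F=13.
Attach a nonagonal prism (V=18, E=27, F=11) along a 4-gon: merge 4 vertices and 4 edges, delete both glued faces → V=32, E=52, F=22.
Check: V − E + F = 32 − 52 + 22 = 2.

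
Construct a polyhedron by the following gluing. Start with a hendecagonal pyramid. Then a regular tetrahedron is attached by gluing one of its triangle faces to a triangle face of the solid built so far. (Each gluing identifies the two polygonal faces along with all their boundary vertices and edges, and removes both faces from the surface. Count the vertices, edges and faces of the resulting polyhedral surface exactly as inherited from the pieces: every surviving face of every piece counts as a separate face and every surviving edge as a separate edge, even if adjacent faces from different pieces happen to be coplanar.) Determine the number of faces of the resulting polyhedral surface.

A hendecagonal pyramid: V=12, E=22, F=12.
Attach a regular tetrahedron (V=4, E=6, F=4) along a 3-gon: merge 3 vertices and 3 edges, delete both glued faces → V=13, E=25, F=14.
Check: V − E + F = 13 − 25 + 14 = 2.

14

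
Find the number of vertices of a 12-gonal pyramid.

A pyramid on an n-gon base has one n-gon and n triangles: V = 12 + 1 = 13, E = 2·12 = 24, F = 12 + 1 = 13.

13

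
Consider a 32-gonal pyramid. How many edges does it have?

A pyramid on an n-gon base has one n-gon and n triangles: V = 32 + 1 = 33, E = 2·32 = 64, F = 32 + 1 = 33.
Check: V − E + F = 33 − 64 + 33 = 2.

64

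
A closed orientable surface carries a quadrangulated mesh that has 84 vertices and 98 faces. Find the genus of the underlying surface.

Every face is a square, so 2E = 4·98 = 392, giving E = 196.
χ = V − E + F = 84 − 196 + 98 = -14.
For a closed orientable surface χ = 2 − 2g, so g = (2 − (-14))/2 = 8.

8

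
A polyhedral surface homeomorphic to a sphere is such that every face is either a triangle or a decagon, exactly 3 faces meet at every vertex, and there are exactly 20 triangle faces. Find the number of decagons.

12

Let x be the number of decagons; then F = 20 + x.
Edge–face incidences: 2E = 3·20 + 10·x = 60 + 10x.
Every vertex has degree 3, so 3V = 2E.
Euler: V − E + F = 2 ⇒ (2E)/3 − E + (20 + x) = 2.
Multiply by 6: 2·(2E) − 3·(2E) + 6·(20 + x) = 12, i.e. 120 + 6x − (60 + 10x) = 12.
Collecting terms: −4x + 60 = 12, so −4x = −48, so x = 12.
Then 2E = 60 + 10·12 = 180, so E = 90, V = 2E/3 = 60, F = 20 + 12 = 32.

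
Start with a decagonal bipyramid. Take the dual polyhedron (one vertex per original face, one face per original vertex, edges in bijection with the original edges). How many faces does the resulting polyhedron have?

The base solid has V = 12, E = 30, F = 20.
The dual swaps V and F and preserves E: V′ = F = 20, E′ = E = 30, F′ = V = 12.

12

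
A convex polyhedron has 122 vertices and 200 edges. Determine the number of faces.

80

Here V − E + F = 2.
F = 2 − V + E = 2 − 122 + 200 = 80.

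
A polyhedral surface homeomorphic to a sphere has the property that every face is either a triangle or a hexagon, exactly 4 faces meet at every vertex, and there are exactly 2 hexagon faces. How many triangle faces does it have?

Let x be the number of triangles; then F = 2 + x.
Edge–face incidences: 2E = 6·2 + 3·x = 12 + 3x.
Every vertex has degree 4, so 4V = 2E.
Euler: V − E + F = 2 ⇒ (2E)/4 − E + (2 + x) = 2.
Multiply by 8: 2·(2E) − 4·(2E) + 8·(2 + x) = 16, i.e. 16 + 8x − 2·(12 + 3x) = 16.
Collecting terms: 2x − 8 = 16, so 2x = 24, so x = 12.
Then 2E = 12 + 3·12 = 48, so E = 24, V = 2E/4 = 12, F = 2 + 12 = 14.

12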